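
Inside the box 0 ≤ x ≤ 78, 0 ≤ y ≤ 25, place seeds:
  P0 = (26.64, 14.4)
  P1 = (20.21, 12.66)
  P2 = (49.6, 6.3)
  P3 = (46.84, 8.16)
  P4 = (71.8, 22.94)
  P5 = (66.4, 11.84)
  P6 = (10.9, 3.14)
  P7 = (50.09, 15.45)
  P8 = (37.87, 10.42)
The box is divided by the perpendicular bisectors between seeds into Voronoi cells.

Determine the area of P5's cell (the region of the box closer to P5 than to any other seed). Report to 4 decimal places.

Area of P5's cell: 335.2345

1. box [0,78]×[0,25]: [(0, 0) (78, 0) (78, 25) (0, 25)]
2. ⊥bis P5·P0 via (46.52,13.12): [(45.6753, 0) (78, 0) (78, 25) (47.2849, 25)]  |A|=787.998
3. ⊥bis P5·P1 via (43.305,12.25): [(45.6753, 0) (78, 0) (78, 25) (47.2849, 25)]  |A|=787.998
4. ⊥bis P5·P2 via (58,9.07): [(60.9909, 0) (78, 0) (78, 25) (52.7469, 25)]  |A|=528.2771
5. ⊥bis P5·P3 via (56.62,10): [(55.1941, 17.5787) (60.9909, 0) (78, 0) (78, 25) (53.7979, 25)]  |A|=524.3771
6. ⊥bis P5·P4 via (69.1,17.39): [(53.8322, 24.8176) (55.1941, 17.5787) (60.9909, 0) (78, 0) (78, 13.0603)]  |A|=377.8911
7. ⊥bis P5·P6 via (38.65,7.49): [(53.8322, 24.8176) (55.1941, 17.5787) (60.9909, 0) (78, 0) (78, 13.0603)]  |A|=377.8911
8. ⊥bis P5·P7 via (58.245,13.645): [(60.0485, 21.7934) (57.5407, 10.4629) (60.9909, 0) (78, 0) (78, 13.0603)]  |A|=335.2345
9. ⊥bis P5·P8 via (52.135,11.13): [(60.0485, 21.7934) (57.5407, 10.4629) (60.9909, 0) (78, 0) (78, 13.0603)]  |A|=335.2345
10. canonical 5-gon: [(60.0485, 21.7934) (57.5407, 10.4629) (60.9909, 0) (78, 0) (78, 13.0603)]
11. shoelace: 335.2345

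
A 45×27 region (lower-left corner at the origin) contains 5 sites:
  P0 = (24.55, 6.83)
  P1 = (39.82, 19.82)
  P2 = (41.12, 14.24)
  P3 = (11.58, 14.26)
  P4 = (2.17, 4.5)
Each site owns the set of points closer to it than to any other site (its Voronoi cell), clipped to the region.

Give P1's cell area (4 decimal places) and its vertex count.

1. box [0,45]×[0,27]: [(0, 0) (45, 0) (45, 27) (0, 27)]
2. ⊥bis P1·P0 via (32.185,13.325): [(43.5204, 0) (45, 0) (45, 27) (20.5518, 27)]  |A|=350.0245
3. ⊥bis P1·P2 via (40.47,17.03): [(30.9249, 14.8062) (45, 18.0854) (45, 27) (20.5518, 27)]  |A|=211.7945
4. ⊥bis P1·P3 via (25.7,17.04): [(24.6988, 22.1252) (30.9249, 14.8062) (45, 18.0854) (45, 27) (23.739, 27)]  |A|=204.0259
5. ⊥bis P1·P4 via (20.995,12.16): [(24.6988, 22.1252) (30.9249, 14.8062) (45, 18.0854) (45, 27) (23.739, 27)]  |A|=204.0259
6. canonical 5-gon: [(24.6988, 22.1252) (30.9249, 14.8062) (45, 18.0854) (45, 27) (23.739, 27)]
7. shoelace: 204.0259

Area of P1's cell: 204.0259 (5 vertices)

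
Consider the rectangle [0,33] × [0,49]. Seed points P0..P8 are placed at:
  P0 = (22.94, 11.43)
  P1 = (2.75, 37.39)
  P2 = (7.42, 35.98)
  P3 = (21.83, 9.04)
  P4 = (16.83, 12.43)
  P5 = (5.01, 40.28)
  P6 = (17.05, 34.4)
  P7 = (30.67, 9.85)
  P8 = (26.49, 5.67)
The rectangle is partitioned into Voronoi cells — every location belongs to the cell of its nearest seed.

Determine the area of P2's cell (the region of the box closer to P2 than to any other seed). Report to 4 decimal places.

1. box [0,33]×[0,49]: [(0, 0) (33, 0) (33, 49) (0, 49)]
2. ⊥bis P2·P0 via (15.18,23.705): [(0, 14.1085) (33, 34.9704) (33, 49) (0, 49)]  |A|=807.1973
3. ⊥bis P2·P1 via (5.085,36.685): [(0, 19.8432) (0, 14.1085) (33, 34.9704) (33, 49) (8.8032, 49)]  |A|=678.8602
4. ⊥bis P2·P3 via (14.625,22.51): [(0, 19.8432) (0, 14.6872) (5.9482, 17.8688) (33, 34.9704) (33, 49) (8.8032, 49)]  |A|=677.1391
5. ⊥bis P2·P4 via (12.125,24.205): [(0, 19.8432) (0, 19.3601) (22.5776, 28.3816) (33, 34.9704) (33, 49) (8.8032, 49)]  |A|=619.5757
6. ⊥bis P2·P5 via (6.215,38.13): [(5.38, 37.662) (0, 19.8432) (0, 19.3601) (22.5776, 28.3816) (33, 34.9704) (33, 49) (25.6096, 49)]  |A|=524.3004
7. ⊥bis P2·P6 via (12.235,35.19): [(13.3758, 42.1434) (5.38, 37.662) (0, 19.8432) (0, 19.3601) (10.314, 23.4814)]  |A|=152.3445
8. ⊥bis P2·P7 via (19.045,22.915): [(13.3758, 42.1434) (5.38, 37.662) (0, 19.8432) (0, 19.3601) (10.314, 23.4814)]  |A|=152.3445
9. ⊥bis P2·P8 via (16.955,20.825): [(13.3758, 42.1434) (5.38, 37.662) (0, 19.8432) (0, 19.3601) (10.314, 23.4814)]  |A|=152.3445
10. canonical 5-gon: [(13.3758, 42.1434) (5.38, 37.662) (0, 19.8432) (0, 19.3601) (10.314, 23.4814)]
11. shoelace: 152.3445

Area of P2's cell: 152.3445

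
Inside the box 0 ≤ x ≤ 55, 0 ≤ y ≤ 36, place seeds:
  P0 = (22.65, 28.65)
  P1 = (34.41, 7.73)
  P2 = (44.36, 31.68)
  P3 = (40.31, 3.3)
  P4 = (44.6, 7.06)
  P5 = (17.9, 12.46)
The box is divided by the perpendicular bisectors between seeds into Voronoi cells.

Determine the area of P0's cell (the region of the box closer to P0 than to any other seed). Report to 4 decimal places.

Area of P0's cell: 475.0608

1. box [0,55]×[0,36]: [(0, 0) (55, 0) (55, 36) (0, 36)]
2. ⊥bis P0·P1 via (28.53,18.19): [(0, 2.1521) (55, 33.0699) (55, 36) (0, 36)]  |A|=1011.3953
3. ⊥bis P0·P2 via (33.505,30.165): [(0, 2.1521) (34.6928, 21.6544) (32.6906, 36) (0, 36)]  |A|=821.6231
4. ⊥bis P0·P3 via (31.48,15.975): [(0, 2.1521) (34.6928, 21.6544) (32.6906, 36) (0, 36)]  |A|=821.6231
5. ⊥bis P0·P4 via (33.625,17.855): [(0, 2.1521) (34.6928, 21.6544) (32.6906, 36) (0, 36)]  |A|=821.6231
6. ⊥bis P0·P5 via (20.275,20.555): [(0, 26.5035) (28.4634, 18.1526) (34.6928, 21.6544) (32.6906, 36) (0, 36)]  |A|=475.0608
7. canonical 5-gon: [(0, 26.5035) (28.4634, 18.1526) (34.6928, 21.6544) (32.6906, 36) (0, 36)]
8. shoelace: 475.0608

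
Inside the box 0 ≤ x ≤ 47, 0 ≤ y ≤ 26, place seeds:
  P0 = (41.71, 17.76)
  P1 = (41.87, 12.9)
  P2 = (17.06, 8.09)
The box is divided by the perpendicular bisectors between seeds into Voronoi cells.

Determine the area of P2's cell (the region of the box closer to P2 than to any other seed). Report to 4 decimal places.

1. box [0,47]×[0,26]: [(0, 0) (47, 0) (47, 26) (0, 26)]
2. ⊥bis P2·P0 via (29.385,12.925): [(0, 0) (34.4554, 0) (24.2558, 26) (0, 26)]  |A|=763.245
3. ⊥bis P2·P1 via (29.465,10.495): [(0, 0) (31.4997, 0) (28.6117, 14.8961) (24.2558, 26) (0, 26)]  |A|=741.231
4. canonical 5-gon: [(0, 0) (31.4997, 0) (28.6117, 14.8961) (24.2558, 26) (0, 26)]
5. shoelace: 741.231

Area of P2's cell: 741.2310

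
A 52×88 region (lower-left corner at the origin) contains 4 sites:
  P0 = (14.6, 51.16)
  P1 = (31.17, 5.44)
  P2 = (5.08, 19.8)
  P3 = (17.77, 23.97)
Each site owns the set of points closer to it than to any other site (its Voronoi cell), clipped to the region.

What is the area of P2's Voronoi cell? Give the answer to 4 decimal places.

Area of P2's cell: 435.5150

1. box [0,52]×[0,88]: [(0, 0) (52, 0) (52, 88) (0, 88)]
2. ⊥bis P2·P0 via (9.84,35.48): [(0, 38.4671) (0, 0) (52, 0) (52, 22.6814)]  |A|=1589.8629
3. ⊥bis P2·P1 via (18.125,12.62): [(27.7197, 30.0522) (0, 38.4671) (0, 0) (11.1789, 0)]  |A|=701.1253
4. ⊥bis P2·P3 via (11.425,21.885): [(15.8361, 8.4614) (6.6382, 36.452) (0, 38.4671) (0, 0) (11.1789, 0)]  |A|=435.515
5. canonical 5-gon: [(15.8361, 8.4614) (6.6382, 36.452) (0, 38.4671) (0, 0) (11.1789, 0)]
6. shoelace: 435.515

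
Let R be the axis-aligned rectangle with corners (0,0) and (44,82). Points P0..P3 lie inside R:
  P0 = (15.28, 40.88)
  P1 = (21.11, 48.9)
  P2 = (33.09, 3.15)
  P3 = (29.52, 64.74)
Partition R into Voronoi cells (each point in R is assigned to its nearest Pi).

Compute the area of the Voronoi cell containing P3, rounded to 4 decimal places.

1. box [0,44]×[0,82]: [(0, 0) (44, 0) (44, 82) (0, 82)]
2. ⊥bis P3·P0 via (22.4,52.81): [(0, 66.1787) (44, 39.9188) (44, 82) (0, 82)]  |A|=1273.8561
3. ⊥bis P3·P1 via (25.315,56.82): [(0, 70.2606) (44, 46.8995) (44, 82) (0, 82)]  |A|=1030.4779
4. ⊥bis P3·P2 via (31.305,33.945): [(0, 70.2606) (44, 46.8995) (44, 82) (0, 82)]  |A|=1030.4779
5. canonical 4-gon: [(0, 70.2606) (44, 46.8995) (44, 82) (0, 82)]
6. shoelace: 1030.4779

Area of P3's cell: 1030.4779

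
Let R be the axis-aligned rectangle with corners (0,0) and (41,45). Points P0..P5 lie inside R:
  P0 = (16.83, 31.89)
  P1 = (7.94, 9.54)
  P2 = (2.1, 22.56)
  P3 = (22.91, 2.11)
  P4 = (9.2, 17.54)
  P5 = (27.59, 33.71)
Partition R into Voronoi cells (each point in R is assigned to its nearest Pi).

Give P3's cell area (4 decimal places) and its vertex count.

1. box [0,41]×[0,45]: [(0, 0) (41, 0) (41, 45) (0, 45)]
2. ⊥bis P3·P0 via (19.87,17): [(0, 12.9433) (0, 0) (41, 0) (41, 21.314)]  |A|=702.2736
3. ⊥bis P3·P1 via (15.425,5.825): [(21.0956, 17.2502) (12.5339, 0) (41, 0) (41, 21.314)]  |A|=457.644
4. ⊥bis P3·P2 via (12.505,12.335): [(21.0956, 17.2502) (12.5339, 0) (41, 0) (41, 21.314)]  |A|=457.644
5. ⊥bis P3·P4 via (16.055,9.825): [(25.4011, 18.1292) (18.4795, 11.9793) (12.5339, 0) (41, 0) (41, 21.314)]  |A|=447.4469
6. ⊥bis P3·P5 via (25.25,17.91): [(25.168, 17.9221) (18.4795, 11.9793) (12.5339, 0) (41, 0) (41, 15.5774)]  |A|=400.792
7. canonical 5-gon: [(25.168, 17.9221) (18.4795, 11.9793) (12.5339, 0) (41, 0) (41, 15.5774)]
8. shoelace: 400.792

Area of P3's cell: 400.7920 (5 vertices)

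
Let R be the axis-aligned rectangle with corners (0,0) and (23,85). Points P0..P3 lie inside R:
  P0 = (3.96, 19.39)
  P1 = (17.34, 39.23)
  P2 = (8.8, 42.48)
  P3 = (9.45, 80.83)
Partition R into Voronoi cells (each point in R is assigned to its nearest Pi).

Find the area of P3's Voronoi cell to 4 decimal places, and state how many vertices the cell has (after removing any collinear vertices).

Area of P3's cell: 537.4095 (5 vertices)

1. box [0,23]×[0,85]: [(0, 0) (23, 0) (23, 85) (0, 85)]
2. ⊥bis P3·P0 via (6.705,50.11): [(0, 50.7091) (23, 48.654) (23, 85) (0, 85)]  |A|=812.3246
3. ⊥bis P3·P1 via (13.395,60.03): [(0, 57.4895) (23, 61.8517) (23, 85) (0, 85)]  |A|=582.5765
4. ⊥bis P3·P2 via (9.125,61.655): [(0, 61.8097) (20.9097, 61.4553) (23, 61.8517) (23, 85) (0, 85)]  |A|=537.4095
5. canonical 5-gon: [(0, 61.8097) (20.9097, 61.4553) (23, 61.8517) (23, 85) (0, 85)]
6. shoelace: 537.4095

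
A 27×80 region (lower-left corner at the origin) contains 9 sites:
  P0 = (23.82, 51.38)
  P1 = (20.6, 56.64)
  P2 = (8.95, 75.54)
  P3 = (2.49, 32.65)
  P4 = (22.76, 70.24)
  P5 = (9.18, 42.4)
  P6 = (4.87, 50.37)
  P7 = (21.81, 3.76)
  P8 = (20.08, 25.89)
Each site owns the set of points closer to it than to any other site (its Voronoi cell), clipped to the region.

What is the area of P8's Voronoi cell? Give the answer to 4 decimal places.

Area of P8's cell: 384.4937

1. box [0,27]×[0,80]: [(0, 0) (27, 0) (27, 80) (0, 80)]
2. ⊥bis P8·P0 via (21.95,38.635): [(0, 41.8556) (0, 0) (27, 0) (27, 37.894)]  |A|=1076.6201
3. ⊥bis P8·P1 via (20.34,41.265): [(1.8999, 41.5768) (0, 41.609) (0, 0) (27, 0) (27, 37.894)]  |A|=1076.3858
4. ⊥bis P8·P2 via (14.515,50.715): [(1.8999, 41.5768) (0, 41.609) (0, 0) (27, 0) (27, 37.894)]  |A|=1076.3858
5. ⊥bis P8·P3 via (11.285,29.27): [(15.2612, 39.6164) (0.0363, 0) (27, 0) (27, 37.894)]  |A|=756.518
6. ⊥bis P8·P4 via (21.42,48.065): [(15.2612, 39.6164) (0.0363, 0) (27, 0) (27, 37.894)]  |A|=756.518
7. ⊥bis P8·P5 via (14.63,34.145): [(21.5253, 38.6973) (12.6582, 32.8432) (0.0363, 0) (27, 0) (27, 37.894)]  |A|=734.1079
8. ⊥bis P8·P6 via (12.475,38.13): [(21.5253, 38.6973) (12.6582, 32.8432) (0.0363, 0) (27, 0) (27, 37.894)]  |A|=734.1079
9. ⊥bis P8·P7 via (20.945,14.825): [(21.5253, 38.6973) (12.6582, 32.8432) (5.2625, 13.599) (27, 15.2983) (27, 37.894)]  |A|=384.4937
10. canonical 5-gon: [(21.5253, 38.6973) (12.6582, 32.8432) (5.2625, 13.599) (27, 15.2983) (27, 37.894)]
11. shoelace: 384.4937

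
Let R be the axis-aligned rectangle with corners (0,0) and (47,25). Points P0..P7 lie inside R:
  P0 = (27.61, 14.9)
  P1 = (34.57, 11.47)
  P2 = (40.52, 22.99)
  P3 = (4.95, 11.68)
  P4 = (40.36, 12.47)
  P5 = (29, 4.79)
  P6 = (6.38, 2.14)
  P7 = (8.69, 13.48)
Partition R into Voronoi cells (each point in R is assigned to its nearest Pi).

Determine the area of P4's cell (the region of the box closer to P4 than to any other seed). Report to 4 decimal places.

1. box [0,47]×[0,25]: [(0, 0) (47, 0) (47, 25) (0, 25)]
2. ⊥bis P4·P0 via (33.985,13.685): [(31.3768, 0) (47, 0) (47, 25) (36.1415, 25)]  |A|=331.0212
3. ⊥bis P4·P1 via (37.465,11.97): [(35.6552, 22.4486) (39.5324, 0) (47, 0) (47, 25) (36.1415, 25)]  |A|=239.4809
4. ⊥bis P4·P2 via (40.44,17.73): [(36.4597, 17.7905) (39.5324, 0) (47, 0) (47, 17.6302)]  |A|=159.3404
5. ⊥bis P4·P3 via (22.655,12.075): [(36.4597, 17.7905) (39.5324, 0) (47, 0) (47, 17.6302)]  |A|=159.3404
6. ⊥bis P4·P5 via (34.68,8.63): [(36.4597, 17.7905) (39.1954, 1.951) (40.5144, 0) (47, 0) (47, 17.6302)]  |A|=158.3825
7. ⊥bis P4·P6 via (23.37,7.305): [(36.4597, 17.7905) (39.1954, 1.951) (40.5144, 0) (47, 0) (47, 17.6302)]  |A|=158.3825
8. ⊥bis P4·P7 via (24.525,12.975): [(36.4597, 17.7905) (39.1954, 1.951) (40.5144, 0) (47, 0) (47, 17.6302)]  |A|=158.3825
9. canonical 5-gon: [(36.4597, 17.7905) (39.1954, 1.951) (40.5144, 0) (47, 0) (47, 17.6302)]
10. shoelace: 158.3825

Area of P4's cell: 158.3825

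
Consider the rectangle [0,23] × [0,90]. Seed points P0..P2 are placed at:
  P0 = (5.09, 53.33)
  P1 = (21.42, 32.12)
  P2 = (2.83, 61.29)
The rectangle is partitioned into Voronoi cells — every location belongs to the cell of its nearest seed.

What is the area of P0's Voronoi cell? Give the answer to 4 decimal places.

Area of P0's cell: 415.7702

1. box [0,23]×[0,90]: [(0, 0) (23, 0) (23, 90) (0, 90)]
2. ⊥bis P0·P1 via (13.255,42.725): [(0, 32.5197) (23, 50.2279) (23, 90) (0, 90)]  |A|=1118.4028
3. ⊥bis P0·P2 via (3.96,57.31): [(0, 56.1857) (0, 32.5197) (23, 50.2279) (23, 62.7158)]  |A|=415.7702
4. canonical 4-gon: [(0, 56.1857) (0, 32.5197) (23, 50.2279) (23, 62.7158)]
5. shoelace: 415.7702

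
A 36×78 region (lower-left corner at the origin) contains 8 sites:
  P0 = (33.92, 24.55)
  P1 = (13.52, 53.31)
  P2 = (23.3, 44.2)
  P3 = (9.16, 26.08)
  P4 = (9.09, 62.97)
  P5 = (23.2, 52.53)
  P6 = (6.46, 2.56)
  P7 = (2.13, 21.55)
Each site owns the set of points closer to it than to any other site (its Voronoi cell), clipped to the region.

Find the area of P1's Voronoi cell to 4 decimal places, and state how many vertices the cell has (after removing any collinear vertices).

1. box [0,36]×[0,78]: [(0, 0) (36, 0) (36, 78) (0, 78)]
2. ⊥bis P1·P0 via (23.72,38.93): [(0, 22.105) (36, 47.6404) (36, 78) (0, 78)]  |A|=1552.5829
3. ⊥bis P1·P2 via (18.41,48.755): [(0, 28.991) (36, 67.6387) (36, 78) (0, 78)]  |A|=1068.6655
4. ⊥bis P1·P3 via (11.34,39.695): [(0, 41.5107) (10.1484, 39.8858) (36, 67.6387) (36, 78) (0, 78)]  |A|=1005.138
5. ⊥bis P1·P4 via (11.305,58.14): [(0, 52.9556) (0, 41.5107) (10.1484, 39.8858) (36, 67.6387) (36, 69.4649)]  |A|=400.7079
6. ⊥bis P1·P5 via (18.36,52.92): [(19.0675, 61.6998) (0, 52.9556) (0, 41.5107) (10.1484, 39.8858) (17.9879, 48.3018)]  |A|=275.0212
7. ⊥bis P1·P6 via (9.99,27.935): [(19.0675, 61.6998) (0, 52.9556) (0, 41.5107) (10.1484, 39.8858) (17.9879, 48.3018)]  |A|=275.0212
8. ⊥bis P1·P7 via (7.825,37.43): [(19.0675, 61.6998) (0, 52.9556) (0, 41.5107) (10.1484, 39.8858) (17.9879, 48.3018)]  |A|=275.0212
9. canonical 5-gon: [(19.0675, 61.6998) (0, 52.9556) (0, 41.5107) (10.1484, 39.8858) (17.9879, 48.3018)]
10. shoelace: 275.0212

Area of P1's cell: 275.0212 (5 vertices)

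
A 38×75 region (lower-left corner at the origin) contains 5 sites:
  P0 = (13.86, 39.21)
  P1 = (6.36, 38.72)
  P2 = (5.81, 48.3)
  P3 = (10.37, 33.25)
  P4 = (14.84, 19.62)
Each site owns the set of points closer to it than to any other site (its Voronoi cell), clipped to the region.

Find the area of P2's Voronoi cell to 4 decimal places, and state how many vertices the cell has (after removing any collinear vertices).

1. box [0,38]×[0,75]: [(0, 0) (38, 0) (38, 75) (0, 75)]
2. ⊥bis P2·P0 via (9.835,43.755): [(0, 35.0452) (38, 68.6976) (38, 75) (0, 75)]  |A|=878.8861
3. ⊥bis P2·P1 via (6.085,43.51): [(0, 43.1607) (9.7991, 43.7232) (38, 68.6976) (38, 75) (0, 75)]  |A|=839.1241
4. ⊥bis P2·P3 via (8.09,40.775): [(0, 43.1607) (9.7991, 43.7232) (38, 68.6976) (38, 75) (0, 75)]  |A|=839.1241
5. ⊥bis P2·P4 via (10.325,33.96): [(0, 43.1607) (9.7991, 43.7232) (38, 68.6976) (38, 75) (0, 75)]  |A|=839.1241
6. canonical 5-gon: [(0, 43.1607) (9.7991, 43.7232) (38, 68.6976) (38, 75) (0, 75)]
7. shoelace: 839.1241

Area of P2's cell: 839.1241 (5 vertices)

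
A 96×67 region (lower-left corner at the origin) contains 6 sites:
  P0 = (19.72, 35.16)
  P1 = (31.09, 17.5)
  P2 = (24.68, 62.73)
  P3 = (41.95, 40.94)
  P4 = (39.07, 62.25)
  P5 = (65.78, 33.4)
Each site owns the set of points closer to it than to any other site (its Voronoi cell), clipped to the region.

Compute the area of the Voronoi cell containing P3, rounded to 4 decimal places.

1. box [0,96]×[0,67]: [(0, 0) (96, 0) (96, 67) (0, 67)]
2. ⊥bis P3·P0 via (30.835,38.05): [(40.7283, 0) (96, 0) (96, 67) (23.3077, 67)]  |A|=4286.7913
3. ⊥bis P3·P1 via (36.52,29.22): [(32.6667, 31.0053) (96, 1.6623) (96, 67) (23.3077, 67)]  |A|=3377.2956
4. ⊥bis P3·P2 via (33.315,51.835): [(28.2869, 47.8499) (32.6667, 31.0053) (96, 1.6623) (96, 67) (52.4491, 67)]  |A|=3098.2663
5. ⊥bis P3·P4 via (40.51,51.595): [(31.4708, 50.3734) (28.2869, 47.8499) (32.6667, 31.0053) (96, 1.6623) (96, 59.0944)]  |A|=2481.1414
6. ⊥bis P3·P5 via (53.865,37.17): [(59.2297, 54.1249) (31.4708, 50.3734) (28.2869, 47.8499) (32.6667, 31.0053) (49.4536, 23.2277)]  |A|=600.7535
7. canonical 5-gon: [(59.2297, 54.1249) (31.4708, 50.3734) (28.2869, 47.8499) (32.6667, 31.0053) (49.4536, 23.2277)]
8. shoelace: 600.7535

Area of P3's cell: 600.7535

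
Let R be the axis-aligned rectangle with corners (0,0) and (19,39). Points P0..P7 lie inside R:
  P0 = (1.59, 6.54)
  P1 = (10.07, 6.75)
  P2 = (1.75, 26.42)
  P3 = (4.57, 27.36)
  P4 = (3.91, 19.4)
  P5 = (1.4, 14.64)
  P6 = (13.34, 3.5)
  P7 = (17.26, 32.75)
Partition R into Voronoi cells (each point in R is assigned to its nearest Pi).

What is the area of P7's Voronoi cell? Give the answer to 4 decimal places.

1. box [0,19]×[0,39]: [(0, 0) (19, 0) (19, 39) (0, 39)]
2. ⊥bis P7·P0 via (9.425,19.645): [(0, 25.2799) (19, 13.9205) (19, 39) (0, 39)]  |A|=368.597
3. ⊥bis P7·P1 via (13.665,19.75): [(0, 25.2799) (5.4492, 22.022) (19, 18.2747) (19, 39) (0, 39)]  |A|=339.0954
4. ⊥bis P7·P2 via (9.505,29.585): [(13.5003, 19.7955) (19, 18.2747) (19, 39) (5.6625, 39)]  |A|=185.061
5. ⊥bis P7·P3 via (10.915,30.055): [(15.5085, 19.2402) (19, 18.2747) (19, 39) (7.1157, 39)]  |A|=153.5971
6. ⊥bis P7·P4 via (10.585,26.075): [(14.0973, 22.5627) (18.1504, 18.5096) (19, 18.2747) (19, 39) (7.1157, 39)]  |A|=149.7238
7. ⊥bis P7·P5 via (9.33,23.695): [(14.0973, 22.5627) (18.1504, 18.5096) (19, 18.2747) (19, 39) (7.1157, 39)]  |A|=149.7238
8. ⊥bis P7·P6 via (15.3,18.125): [(14.0973, 22.5627) (18.1504, 18.5096) (19, 18.2747) (19, 39) (7.1157, 39)]  |A|=149.7238
9. canonical 5-gon: [(14.0973, 22.5627) (18.1504, 18.5096) (19, 18.2747) (19, 39) (7.1157, 39)]
10. shoelace: 149.7238

Area of P7's cell: 149.7238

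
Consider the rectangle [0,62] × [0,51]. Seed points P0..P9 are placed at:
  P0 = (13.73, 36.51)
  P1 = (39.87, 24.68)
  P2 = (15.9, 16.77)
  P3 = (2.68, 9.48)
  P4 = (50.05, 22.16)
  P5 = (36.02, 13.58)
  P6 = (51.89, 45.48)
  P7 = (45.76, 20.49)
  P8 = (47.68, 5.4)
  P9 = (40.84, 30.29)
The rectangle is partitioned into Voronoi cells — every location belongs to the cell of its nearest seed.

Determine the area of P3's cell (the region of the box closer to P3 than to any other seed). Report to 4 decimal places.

Area of P3's cell: 243.0104

1. box [0,62]×[0,51]: [(0, 0) (62, 0) (62, 51) (0, 51)]
2. ⊥bis P3·P0 via (8.205,22.995): [(0, 26.3492) (0, 0) (62, 0) (62, 1.0033)]  |A|=847.9299
3. ⊥bis P3·P1 via (21.275,17.08): [(20.9944, 17.7666) (0, 26.3492) (0, 0) (28.2558, 0)]  |A|=527.5982
4. ⊥bis P3·P2 via (9.29,13.125): [(2.5791, 25.2949) (0, 26.3492) (0, 0) (16.5276, 0)]  |A|=243.0104
5. ⊥bis P3·P4 via (26.365,15.82): [(2.5791, 25.2949) (0, 26.3492) (0, 0) (16.5276, 0)]  |A|=243.0104
6. ⊥bis P3·P5 via (19.35,11.53): [(2.5791, 25.2949) (0, 26.3492) (0, 0) (16.5276, 0)]  |A|=243.0104
7. ⊥bis P3·P6 via (27.285,27.48): [(2.5791, 25.2949) (0, 26.3492) (0, 0) (16.5276, 0)]  |A|=243.0104
8. ⊥bis P3·P7 via (24.22,14.985): [(2.5791, 25.2949) (0, 26.3492) (0, 0) (16.5276, 0)]  |A|=243.0104
9. ⊥bis P3·P8 via (25.18,7.44): [(2.5791, 25.2949) (0, 26.3492) (0, 0) (16.5276, 0)]  |A|=243.0104
10. ⊥bis P3·P9 via (21.76,19.885): [(2.5791, 25.2949) (0, 26.3492) (0, 0) (16.5276, 0)]  |A|=243.0104
11. canonical 4-gon: [(2.5791, 25.2949) (0, 26.3492) (0, 0) (16.5276, 0)]
12. shoelace: 243.0104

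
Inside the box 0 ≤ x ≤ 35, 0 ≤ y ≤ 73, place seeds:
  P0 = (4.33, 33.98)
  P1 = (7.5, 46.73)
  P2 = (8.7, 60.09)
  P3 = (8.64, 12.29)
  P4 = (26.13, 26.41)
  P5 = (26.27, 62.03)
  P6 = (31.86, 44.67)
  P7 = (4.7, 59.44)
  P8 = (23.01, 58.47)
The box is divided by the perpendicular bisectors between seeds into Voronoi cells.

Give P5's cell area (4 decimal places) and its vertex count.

Area of P5's cell: 246.6911 (5 vertices)

1. box [0,35]×[0,73]: [(0, 0) (35, 0) (35, 73) (0, 73)]
2. ⊥bis P5·P0 via (15.3,48.005): [(0, 59.9723) (35, 32.5962) (35, 73) (0, 73)]  |A|=935.0525
3. ⊥bis P5·P1 via (16.885,54.38): [(34.0113, 33.3695) (35, 32.5962) (35, 73) (1.7073, 73)]  |A|=679.6774
4. ⊥bis P5·P2 via (17.485,61.06): [(18.4321, 52.482) (34.0113, 33.3695) (35, 32.5962) (35, 73) (16.1666, 73)]  |A|=531.3385
5. ⊥bis P5·P3 via (17.455,37.16): [(18.4321, 52.482) (34.0113, 33.3695) (35, 32.5962) (35, 73) (16.1666, 73)]  |A|=531.3385
6. ⊥bis P5·P4 via (26.2,44.22): [(18.4321, 52.482) (25.1634, 44.2241) (35, 44.1854) (35, 73) (16.1666, 73)]  |A|=472.3943
7. ⊥bis P5·P6 via (29.065,53.35): [(18.4321, 52.482) (20.0823, 50.4575) (35, 55.2611) (35, 73) (16.1666, 73)]  |A|=359.2228
8. ⊥bis P5·P7 via (15.485,60.735): [(18.4321, 52.482) (20.0823, 50.4575) (35, 55.2611) (35, 73) (16.1666, 73)]  |A|=359.2228
9. ⊥bis P5·P8 via (24.64,60.25): [(16.7797, 67.4479) (31.3659, 54.0909) (35, 55.2611) (35, 73) (16.1666, 73)]  |A|=246.6911
10. canonical 5-gon: [(16.7797, 67.4479) (31.3659, 54.0909) (35, 55.2611) (35, 73) (16.1666, 73)]
11. shoelace: 246.6911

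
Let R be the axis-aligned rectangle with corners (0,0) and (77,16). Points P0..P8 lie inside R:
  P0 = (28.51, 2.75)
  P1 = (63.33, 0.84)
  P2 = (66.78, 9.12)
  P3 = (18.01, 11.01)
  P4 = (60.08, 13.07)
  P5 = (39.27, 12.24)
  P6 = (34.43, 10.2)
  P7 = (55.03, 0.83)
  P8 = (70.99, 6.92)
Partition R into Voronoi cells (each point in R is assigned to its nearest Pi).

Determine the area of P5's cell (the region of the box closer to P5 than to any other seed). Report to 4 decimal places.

1. box [0,77]×[0,16]: [(0, 0) (77, 0) (77, 16) (0, 16)]
2. ⊥bis P5·P0 via (33.89,7.495): [(40.5004, 0) (77, 0) (77, 16) (26.3888, 16)]  |A|=696.8863
3. ⊥bis P5·P1 via (51.3,6.54): [(40.5004, 0) (48.2012, 0) (55.7823, 16) (26.3888, 16)]  |A|=296.7546
4. ⊥bis P5·P2 via (53.025,10.68): [(40.5004, 0) (48.2012, 0) (52.9505, 10.0235) (53.6284, 16) (26.3888, 16)]  |A|=290.3182
5. ⊥bis P5·P3 via (28.64,11.625): [(28.5272, 13.5755) (40.5004, 0) (48.2012, 0) (52.9505, 10.0235) (53.6284, 16) (28.3869, 16)]  |A|=287.8961
6. ⊥bis P5·P4 via (49.675,12.655): [(28.5272, 13.5755) (40.5004, 0) (48.2012, 0) (50.0261, 3.8515) (49.5416, 16) (28.3869, 16)]  |A|=256.4248
7. ⊥bis P5·P6 via (36.85,11.22): [(41.5791, 0) (48.2012, 0) (50.0261, 3.8515) (49.5416, 16) (34.8353, 16)]  |A|=182.6455
8. ⊥bis P5·P7 via (47.15,6.535): [(41.5791, 0) (42.4188, 0) (49.7745, 10.1601) (49.5416, 16) (34.8353, 16)]  |A|=147.0294
9. ⊥bis P5·P8 via (55.13,9.58): [(41.5791, 0) (42.4188, 0) (49.7745, 10.1601) (49.5416, 16) (34.8353, 16)]  |A|=147.0294
10. canonical 5-gon: [(41.5791, 0) (42.4188, 0) (49.7745, 10.1601) (49.5416, 16) (34.8353, 16)]
11. shoelace: 147.0294

Area of P5's cell: 147.0294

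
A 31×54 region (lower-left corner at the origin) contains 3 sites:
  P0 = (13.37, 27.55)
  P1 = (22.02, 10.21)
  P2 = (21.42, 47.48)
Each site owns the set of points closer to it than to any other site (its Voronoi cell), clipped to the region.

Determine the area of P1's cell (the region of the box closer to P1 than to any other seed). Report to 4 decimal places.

1. box [0,31]×[0,54]: [(0, 0) (31, 0) (31, 54) (0, 54)]
2. ⊥bis P1·P0 via (17.695,18.88): [(0, 10.0529) (0, 0) (31, 0) (31, 25.5172)]  |A|=551.336
3. ⊥bis P1·P2 via (21.72,28.845): [(0, 10.0529) (0, 0) (31, 0) (31, 25.5172)]  |A|=551.336
4. canonical 4-gon: [(0, 10.0529) (0, 0) (31, 0) (31, 25.5172)]
5. shoelace: 551.336

Area of P1's cell: 551.3360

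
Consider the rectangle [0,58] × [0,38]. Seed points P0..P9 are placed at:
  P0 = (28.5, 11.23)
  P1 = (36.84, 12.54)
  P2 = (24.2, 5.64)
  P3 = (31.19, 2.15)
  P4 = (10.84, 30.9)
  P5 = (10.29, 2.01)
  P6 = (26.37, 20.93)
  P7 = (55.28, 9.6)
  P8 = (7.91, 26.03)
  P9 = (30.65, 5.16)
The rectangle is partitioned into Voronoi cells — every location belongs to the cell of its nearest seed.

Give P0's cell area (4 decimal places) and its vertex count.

Area of P0's cell: 78.0801 (4 vertices)

1. box [0,58]×[0,38]: [(0, 0) (58, 0) (58, 38) (0, 38)]
2. ⊥bis P0·P1 via (32.67,11.885): [(0, 0) (34.5368, 0) (28.568, 38) (0, 38)]  |A|=1198.9918
3. ⊥bis P0·P2 via (26.35,8.435): [(0, 28.7042) (34.155, 2.4312) (28.568, 38) (0, 38)]  |A|=666.8132
4. ⊥bis P0·P3 via (29.845,6.69): [(0, 28.7042) (28.9595, 6.4277) (33.3241, 7.7207) (28.568, 38) (0, 38)]  |A|=654.7328
5. ⊥bis P0·P4 via (19.67,21.065): [(15.1761, 17.0303) (28.9595, 6.4277) (33.3241, 7.7207) (29.7996, 30.1595)]  |A|=219.2524
6. ⊥bis P0·P5 via (19.395,6.62): [(15.1761, 17.0303) (28.9595, 6.4277) (33.3241, 7.7207) (29.7996, 30.1595)]  |A|=219.2524
7. ⊥bis P0·P6 via (27.435,16.08): [(18.8595, 14.1969) (28.9595, 6.4277) (33.3241, 7.7207) (31.8585, 17.0513)]  |A|=86.2208
8. ⊥bis P0·P7 via (41.89,10.415): [(18.8595, 14.1969) (28.9595, 6.4277) (33.3241, 7.7207) (31.8585, 17.0513)]  |A|=86.2208
9. ⊥bis P0·P8 via (18.205,18.63): [(18.8595, 14.1969) (28.9595, 6.4277) (33.3241, 7.7207) (31.8585, 17.0513)]  |A|=86.2208
10. ⊥bis P0·P9 via (29.575,8.195): [(18.8595, 14.1969) (27.5804, 7.4885) (33.0559, 9.428) (31.8585, 17.0513)]  |A|=78.0801
11. canonical 4-gon: [(18.8595, 14.1969) (27.5804, 7.4885) (33.0559, 9.428) (31.8585, 17.0513)]
12. shoelace: 78.0801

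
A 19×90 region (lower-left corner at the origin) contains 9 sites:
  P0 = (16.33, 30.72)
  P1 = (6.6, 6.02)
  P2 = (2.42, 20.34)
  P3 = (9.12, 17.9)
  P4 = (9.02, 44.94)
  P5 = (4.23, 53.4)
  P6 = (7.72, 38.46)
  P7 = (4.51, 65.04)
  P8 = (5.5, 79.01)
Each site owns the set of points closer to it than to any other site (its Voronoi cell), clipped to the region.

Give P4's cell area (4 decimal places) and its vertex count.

Area of P4's cell: 175.5619 (5 vertices)

1. box [0,19]×[0,90]: [(0, 0) (19, 0) (19, 90) (0, 90)]
2. ⊥bis P4·P0 via (12.675,37.83): [(0, 31.3142) (19, 41.0815) (19, 90) (0, 90)]  |A|=1022.241
3. ⊥bis P4·P1 via (7.81,25.48): [(0, 31.3142) (19, 41.0815) (19, 90) (0, 90)]  |A|=1022.241
4. ⊥bis P4·P2 via (5.72,32.64): [(0, 34.1746) (3.6561, 33.1937) (19, 41.0815) (19, 90) (0, 90)]  |A|=1017.0119
5. ⊥bis P4·P3 via (9.07,31.42): [(0, 34.1746) (3.6561, 33.1937) (19, 41.0815) (19, 90) (0, 90)]  |A|=1017.0119
6. ⊥bis P4·P5 via (6.625,49.17): [(0, 45.419) (0, 34.1746) (3.6561, 33.1937) (19, 41.0815) (19, 56.1766)]  |A|=272.1703
7. ⊥bis P4·P6 via (8.37,41.7): [(0, 45.419) (0, 43.3792) (16.8815, 39.9924) (19, 41.0815) (19, 56.1766)]  |A|=175.5619
8. ⊥bis P4·P7 via (6.765,54.99): [(0, 45.419) (0, 43.3792) (16.8815, 39.9924) (19, 41.0815) (19, 56.1766)]  |A|=175.5619
9. ⊥bis P4·P8 via (7.26,61.975): [(0, 45.419) (0, 43.3792) (16.8815, 39.9924) (19, 41.0815) (19, 56.1766)]  |A|=175.5619
10. canonical 5-gon: [(0, 45.419) (0, 43.3792) (16.8815, 39.9924) (19, 41.0815) (19, 56.1766)]
11. shoelace: 175.5619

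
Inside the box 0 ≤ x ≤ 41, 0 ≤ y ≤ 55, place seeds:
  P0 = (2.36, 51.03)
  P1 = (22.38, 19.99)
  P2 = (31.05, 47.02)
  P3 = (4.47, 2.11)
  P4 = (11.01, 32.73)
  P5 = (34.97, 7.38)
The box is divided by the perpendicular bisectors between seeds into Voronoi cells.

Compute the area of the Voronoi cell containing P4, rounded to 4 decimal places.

Area of P4's cell: 453.9386

1. box [0,41]×[0,55]: [(0, 0) (41, 0) (41, 55) (0, 55)]
2. ⊥bis P4·P0 via (6.685,41.88): [(0, 38.7202) (0, 0) (41, 0) (41, 55) (34.4418, 55)]  |A|=1974.6466
3. ⊥bis P4·P1 via (16.695,26.36): [(0, 38.7202) (0, 11.4603) (41, 48.0514) (41, 55) (34.4418, 55)]  |A|=754.6577
4. ⊥bis P4·P2 via (21.03,39.875): [(16.3445, 46.4458) (0, 38.7202) (0, 11.4603) (25.2334, 33.9802)]  |A|=480.138
5. ⊥bis P4·P3 via (7.74,17.42): [(16.3445, 46.4458) (0, 38.7202) (0, 19.0732) (6.8829, 17.6031) (25.2334, 33.9802)]  |A|=453.9386
6. ⊥bis P4·P5 via (22.99,20.055): [(16.3445, 46.4458) (0, 38.7202) (0, 19.0732) (6.8829, 17.6031) (25.2334, 33.9802)]  |A|=453.9386
7. canonical 5-gon: [(16.3445, 46.4458) (0, 38.7202) (0, 19.0732) (6.8829, 17.6031) (25.2334, 33.9802)]
8. shoelace: 453.9386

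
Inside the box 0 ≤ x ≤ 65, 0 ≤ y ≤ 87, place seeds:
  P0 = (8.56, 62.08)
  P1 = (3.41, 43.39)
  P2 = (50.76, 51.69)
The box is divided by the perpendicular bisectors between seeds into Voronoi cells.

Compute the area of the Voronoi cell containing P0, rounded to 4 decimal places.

Area of P0's cell: 1187.0992

1. box [0,65]×[0,87]: [(0, 0) (65, 0) (65, 87) (0, 87)]
2. ⊥bis P0·P1 via (5.985,52.735): [(0, 54.3842) (65, 36.4735) (65, 87) (0, 87)]  |A|=2702.1258
3. ⊥bis P0·P2 via (29.66,56.885): [(0, 54.3842) (27.199, 46.8895) (37.0746, 87) (0, 87)]  |A|=1187.0992
4. canonical 4-gon: [(0, 54.3842) (27.199, 46.8895) (37.0746, 87) (0, 87)]
5. shoelace: 1187.0992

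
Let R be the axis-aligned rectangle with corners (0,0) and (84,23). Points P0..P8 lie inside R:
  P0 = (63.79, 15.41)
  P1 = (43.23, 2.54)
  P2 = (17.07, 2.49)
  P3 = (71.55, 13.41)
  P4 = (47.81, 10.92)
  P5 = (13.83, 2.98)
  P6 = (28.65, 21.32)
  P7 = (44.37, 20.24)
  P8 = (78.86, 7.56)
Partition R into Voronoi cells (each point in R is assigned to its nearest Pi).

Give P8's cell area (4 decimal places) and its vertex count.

Area of P8's cell: 184.5332 (3 vertices)

1. box [0,84]×[0,23]: [(0, 0) (84, 0) (84, 23) (0, 23)]
2. ⊥bis P8·P0 via (71.325,11.485): [(65.3424, 0) (84, 0) (84, 23) (77.3232, 23)]  |A|=291.3453
3. ⊥bis P8·P1 via (61.045,5.05): [(65.3424, 0) (84, 0) (84, 23) (77.3232, 23)]  |A|=291.3453
4. ⊥bis P8·P2 via (47.965,5.025): [(65.3424, 0) (84, 0) (84, 23) (77.3232, 23)]  |A|=291.3453
5. ⊥bis P8·P3 via (75.205,10.485): [(66.8141, 0) (84, 0) (84, 21.475)]  |A|=184.5332
6. ⊥bis P8·P4 via (63.335,9.24): [(66.8141, 0) (84, 0) (84, 21.475)]  |A|=184.5332
7. ⊥bis P8·P5 via (46.345,5.27): [(66.8141, 0) (84, 0) (84, 21.475)]  |A|=184.5332
8. ⊥bis P8·P6 via (53.755,14.44): [(66.8141, 0) (84, 0) (84, 21.475)]  |A|=184.5332
9. ⊥bis P8·P7 via (61.615,13.9): [(66.8141, 0) (84, 0) (84, 21.475)]  |A|=184.5332
10. canonical 3-gon: [(66.8141, 0) (84, 0) (84, 21.475)]
11. shoelace: 184.5332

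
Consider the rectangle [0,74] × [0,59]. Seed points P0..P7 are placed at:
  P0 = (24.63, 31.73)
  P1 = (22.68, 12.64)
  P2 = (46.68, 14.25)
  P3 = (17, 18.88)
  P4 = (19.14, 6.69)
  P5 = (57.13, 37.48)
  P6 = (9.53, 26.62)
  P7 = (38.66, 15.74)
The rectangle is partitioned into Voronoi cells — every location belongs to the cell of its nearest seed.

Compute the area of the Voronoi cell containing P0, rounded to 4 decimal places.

1. box [0,74]×[0,59]: [(0, 0) (74, 0) (74, 59) (0, 59)]
2. ⊥bis P0·P1 via (23.655,22.185): [(0, 24.6013) (74, 17.0424) (74, 59) (0, 59)]  |A|=2825.1839
3. ⊥bis P0·P2 via (35.655,22.99): [(0, 24.6013) (34.1657, 21.1114) (64.2017, 59) (0, 59)]  |A|=1803.8858
4. ⊥bis P0·P3 via (20.815,25.305): [(0, 37.6644) (26.5712, 21.8871) (34.1657, 21.1114) (64.2017, 59) (0, 59)]  |A|=1630.3346
5. ⊥bis P0·P4 via (21.885,19.21): [(0, 37.6644) (26.5712, 21.8871) (34.1657, 21.1114) (64.2017, 59) (0, 59)]  |A|=1630.3346
6. ⊥bis P0·P5 via (40.88,34.605): [(0, 37.6644) (26.5712, 21.8871) (34.1657, 21.1114) (41.6067, 30.4977) (36.564, 59) (0, 59)]  |A|=1236.4649
7. ⊥bis P0·P6 via (17.08,29.175): [(17.7797, 27.1073) (26.5712, 21.8871) (34.1657, 21.1114) (41.6067, 30.4977) (36.564, 59) (6.9869, 59)]  |A|=935.3785
8. ⊥bis P0·P7 via (31.645,23.735): [(17.7797, 27.1073) (26.5712, 21.8871) (29.2295, 21.6156) (41.3038, 32.2098) (36.564, 59) (6.9869, 59)]  |A|=898.395
9. canonical 6-gon: [(17.7797, 27.1073) (26.5712, 21.8871) (29.2295, 21.6156) (41.3038, 32.2098) (36.564, 59) (6.9869, 59)]
10. shoelace: 898.395

Area of P0's cell: 898.3950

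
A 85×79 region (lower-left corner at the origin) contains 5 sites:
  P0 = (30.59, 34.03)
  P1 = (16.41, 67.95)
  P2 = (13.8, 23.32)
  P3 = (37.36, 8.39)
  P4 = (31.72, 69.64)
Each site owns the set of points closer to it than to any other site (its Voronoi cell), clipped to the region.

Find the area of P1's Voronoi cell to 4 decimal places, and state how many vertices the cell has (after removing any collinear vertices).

1. box [0,85]×[0,79]: [(0, 0) (85, 0) (85, 79) (0, 79)]
2. ⊥bis P1·P0 via (23.5,50.99): [(0, 41.166) (85, 76.6996) (85, 79) (0, 79)]  |A|=1705.7114
3. ⊥bis P1·P2 via (15.105,45.635): [(0, 46.5184) (11.2321, 45.8615) (85, 76.6996) (85, 79) (0, 79)]  |A|=1675.6524
4. ⊥bis P1·P3 via (26.885,38.17): [(0, 46.5184) (11.2321, 45.8615) (85, 76.6996) (85, 79) (0, 79)]  |A|=1675.6524
5. ⊥bis P1·P4 via (24.065,68.795): [(0, 46.5184) (11.2321, 45.8615) (25.9188, 52.0012) (22.9385, 79) (0, 79)]  |A|=769.9035
6. canonical 5-gon: [(0, 46.5184) (11.2321, 45.8615) (25.9188, 52.0012) (22.9385, 79) (0, 79)]
7. shoelace: 769.9035

Area of P1's cell: 769.9035 (5 vertices)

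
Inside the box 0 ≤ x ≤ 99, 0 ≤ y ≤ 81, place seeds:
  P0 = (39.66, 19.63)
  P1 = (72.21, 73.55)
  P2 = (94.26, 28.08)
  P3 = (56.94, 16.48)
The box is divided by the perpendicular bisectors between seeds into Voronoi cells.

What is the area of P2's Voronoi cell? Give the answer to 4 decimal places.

Area of P2's cell: 1241.3346

1. box [0,99]×[0,81]: [(0, 0) (99, 0) (99, 81) (0, 81)]
2. ⊥bis P2·P0 via (66.96,23.855): [(70.6518, 0) (99, 0) (99, 81) (58.1161, 81)]  |A|=2803.897
3. ⊥bis P2·P1 via (83.235,50.815): [(64.2151, 41.5916) (70.6518, 0) (99, 0) (99, 58.46)]  |A|=1606.286
4. ⊥bis P2·P3 via (75.6,22.28): [(68.8925, 43.8598) (82.5252, 0) (99, 0) (99, 58.46)]  |A|=1241.3346
5. canonical 4-gon: [(68.8925, 43.8598) (82.5252, 0) (99, 0) (99, 58.46)]
6. shoelace: 1241.3346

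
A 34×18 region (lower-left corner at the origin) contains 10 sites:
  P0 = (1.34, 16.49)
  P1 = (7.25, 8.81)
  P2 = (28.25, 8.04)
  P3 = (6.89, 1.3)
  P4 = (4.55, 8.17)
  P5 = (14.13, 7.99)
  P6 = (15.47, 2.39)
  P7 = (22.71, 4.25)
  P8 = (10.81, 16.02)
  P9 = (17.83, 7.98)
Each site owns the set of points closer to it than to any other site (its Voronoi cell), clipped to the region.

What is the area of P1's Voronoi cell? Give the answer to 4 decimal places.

Area of P1's cell: 38.6617

1. box [0,34]×[0,18]: [(0, 0) (34, 0) (34, 18) (0, 18)]
2. ⊥bis P1·P0 via (4.295,12.65): [(0, 9.3449) (0, 0) (34, 0) (34, 18) (11.2473, 18)]  |A|=563.3266
3. ⊥bis P1·P2 via (17.75,8.425): [(0, 9.3449) (0, 0) (17.4411, 0) (18.1011, 18) (11.2473, 18)]  |A|=271.2061
4. ⊥bis P1·P3 via (7.07,5.055): [(0, 9.3449) (0, 5.3939) (17.6079, 4.5499) (18.1011, 18) (11.2473, 18)]  |A|=184.0412
5. ⊥bis P1·P4 via (5.9,8.49): [(4.8184, 13.0528) (6.7101, 5.0723) (17.6079, 4.5499) (18.1011, 18) (11.2473, 18)]  |A|=148.0514
6. ⊥bis P1·P5 via (10.69,8.4): [(4.8184, 13.0528) (6.7101, 5.0723) (10.273, 4.9015) (11.8342, 18) (11.2473, 18)]  |A|=57.5934
7. ⊥bis P1·P6 via (11.36,5.6): [(4.8184, 13.0528) (6.7101, 5.0723) (10.273, 4.9015) (11.8342, 18) (11.2473, 18)]  |A|=57.5934
8. ⊥bis P1·P7 via (14.98,6.53): [(4.8184, 13.0528) (6.7101, 5.0723) (10.273, 4.9015) (11.8342, 18) (11.2473, 18)]  |A|=57.5934
9. ⊥bis P1·P8 via (9.03,12.415): [(5.9597, 13.931) (4.8184, 13.0528) (6.7101, 5.0723) (10.273, 4.9015) (11.0497, 11.4178)]  |A|=38.6617
10. ⊥bis P1·P9 via (12.54,8.395): [(5.9597, 13.931) (4.8184, 13.0528) (6.7101, 5.0723) (10.273, 4.9015) (11.0497, 11.4178)]  |A|=38.6617
11. canonical 5-gon: [(5.9597, 13.931) (4.8184, 13.0528) (6.7101, 5.0723) (10.273, 4.9015) (11.0497, 11.4178)]
12. shoelace: 38.6617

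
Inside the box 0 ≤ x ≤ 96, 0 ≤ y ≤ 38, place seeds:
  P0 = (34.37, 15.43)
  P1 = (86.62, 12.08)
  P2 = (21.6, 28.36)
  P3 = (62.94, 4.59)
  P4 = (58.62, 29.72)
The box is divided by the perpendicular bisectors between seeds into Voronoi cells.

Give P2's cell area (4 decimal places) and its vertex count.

Area of P2's cell: 942.3450 (5 vertices)

1. box [0,96]×[0,38]: [(0, 0) (96, 0) (96, 38) (0, 38)]
2. ⊥bis P2·P0 via (27.985,21.895): [(0, 0) (5.8157, 0) (44.2918, 38) (0, 38)]  |A|=952.0416
3. ⊥bis P2·P1 via (54.11,20.22): [(0, 0) (5.8157, 0) (44.2918, 38) (0, 38)]  |A|=952.0416
4. ⊥bis P2·P3 via (42.27,16.475): [(0, 0) (5.8157, 0) (44.2918, 38) (0, 38)]  |A|=952.0416
5. ⊥bis P2·P4 via (40.11,29.04): [(0, 0) (5.8157, 0) (39.9388, 33.7009) (39.7808, 38) (0, 38)]  |A|=942.345
6. canonical 5-gon: [(0, 0) (5.8157, 0) (39.9388, 33.7009) (39.7808, 38) (0, 38)]
7. shoelace: 942.345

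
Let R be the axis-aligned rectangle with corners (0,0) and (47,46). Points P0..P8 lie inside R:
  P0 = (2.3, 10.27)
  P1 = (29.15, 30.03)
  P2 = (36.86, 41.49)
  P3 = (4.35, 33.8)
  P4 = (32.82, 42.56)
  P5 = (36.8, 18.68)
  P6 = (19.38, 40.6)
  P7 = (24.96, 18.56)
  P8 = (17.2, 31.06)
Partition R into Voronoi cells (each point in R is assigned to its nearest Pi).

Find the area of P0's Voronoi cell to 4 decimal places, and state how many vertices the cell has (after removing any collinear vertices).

1. box [0,47]×[0,46]: [(0, 0) (47, 0) (47, 46) (0, 46)]
2. ⊥bis P0·P1 via (15.725,20.15): [(0, 41.5172) (0, 0) (30.5542, 0)]  |A|=634.2627
3. ⊥bis P0·P2 via (19.58,25.88): [(0, 41.5172) (0, 0) (30.5542, 0)]  |A|=634.2627
4. ⊥bis P0·P3 via (3.325,22.035): [(15.0922, 21.0098) (0, 22.3247) (0, 0) (30.5542, 0)]  |A|=489.4336
5. ⊥bis P0·P4 via (17.56,26.415): [(15.0922, 21.0098) (0, 22.3247) (0, 0) (30.5542, 0)]  |A|=489.4336
6. ⊥bis P0·P5 via (19.55,14.475): [(19.3759, 15.1891) (15.0922, 21.0098) (0, 22.3247) (0, 0) (23.0785, 0)]  |A|=432.6593
7. ⊥bis P0·P6 via (10.84,25.435): [(19.3759, 15.1891) (15.0922, 21.0098) (0, 22.3247) (0, 0) (23.0785, 0)]  |A|=432.6593
8. ⊥bis P0·P7 via (13.63,14.415): [(11.0898, 21.3585) (0, 22.3247) (0, 0) (18.9036, 0)]  |A|=325.6644
9. ⊥bis P0·P8 via (9.75,20.665): [(11.9098, 19.1171) (8.463, 21.5874) (0, 22.3247) (0, 0) (18.9036, 0)]  |A|=322.8145
10. canonical 5-gon: [(11.9098, 19.1171) (8.463, 21.5874) (0, 22.3247) (0, 0) (18.9036, 0)]
11. shoelace: 322.8145

Area of P0's cell: 322.8145 (5 vertices)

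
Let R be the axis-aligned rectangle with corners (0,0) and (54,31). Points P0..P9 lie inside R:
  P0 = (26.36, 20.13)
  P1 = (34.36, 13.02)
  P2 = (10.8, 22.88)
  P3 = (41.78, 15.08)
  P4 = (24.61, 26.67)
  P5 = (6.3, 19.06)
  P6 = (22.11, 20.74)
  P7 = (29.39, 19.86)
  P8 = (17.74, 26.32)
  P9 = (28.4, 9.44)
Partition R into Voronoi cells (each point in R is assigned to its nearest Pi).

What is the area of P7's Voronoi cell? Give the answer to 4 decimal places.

1. box [0,54]×[0,31]: [(0, 0) (54, 0) (54, 31) (0, 31)]
2. ⊥bis P7·P0 via (27.875,19.995): [(26.0933, 0) (54, 0) (54, 31) (28.8556, 31)]  |A|=822.2919
3. ⊥bis P7·P1 via (31.875,16.44): [(27.2594, 13.0862) (51.9133, 31) (28.8556, 31)]  |A|=206.5247
4. ⊥bis P7·P2 via (20.095,21.37): [(27.2594, 13.0862) (51.9133, 31) (28.8556, 31)]  |A|=206.5247
5. ⊥bis P7·P3 via (35.585,17.47): [(27.2594, 13.0862) (36.4779, 19.7845) (40.8048, 31) (28.8556, 31)]  |A|=144.2312
6. ⊥bis P7·P4 via (27,23.265): [(28.2442, 24.1383) (27.2594, 13.0862) (36.4779, 19.7845) (40.8048, 31) (38.0199, 31)]  |A|=112.7899
7. ⊥bis P7·P5 via (17.845,19.46): [(28.2442, 24.1383) (27.2594, 13.0862) (36.4779, 19.7845) (40.8048, 31) (38.0199, 31)]  |A|=112.7899
8. ⊥bis P7·P6 via (25.75,20.3): [(28.2442, 24.1383) (27.2594, 13.0862) (36.4779, 19.7845) (40.8048, 31) (38.0199, 31)]  |A|=112.7899
9. ⊥bis P7·P8 via (23.565,23.09): [(28.2442, 24.1383) (27.2594, 13.0862) (36.4779, 19.7845) (40.8048, 31) (38.0199, 31)]  |A|=112.7899
10. ⊥bis P7·P9 via (28.895,14.65): [(28.2442, 24.1383) (27.4113, 14.791) (29.3518, 14.6066) (36.4779, 19.7845) (40.8048, 31) (38.0199, 31)]  |A|=111.1219
11. canonical 6-gon: [(28.2442, 24.1383) (27.4113, 14.791) (29.3518, 14.6066) (36.4779, 19.7845) (40.8048, 31) (38.0199, 31)]
12. shoelace: 111.1219

Area of P7's cell: 111.1219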